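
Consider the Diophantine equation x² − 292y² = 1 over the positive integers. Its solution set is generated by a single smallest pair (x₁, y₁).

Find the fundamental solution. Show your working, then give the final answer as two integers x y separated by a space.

2281249 133500

d=292: √d = [17; 11,2,1,3,8,3,1,2,11,34] (ℓ=10, even), read p_9/q_9
i=0: a=17 ⇒ p=17, q=1
…
i=2: a=2 ⇒ p=393, q=23
i=3: a=1 ⇒ p=581, q=34
i=4: a=3 ⇒ p=2136, q=125
i=5: a=8 ⇒ p=17669, q=1034
i=6: a=3 ⇒ p=55143, q=3227
i=7: a=1 ⇒ p=72812, q=4261
i=8: a=2 ⇒ p=200767, q=11749
i=9: a=11 ⇒ p=2281249, q=133500
→ (2281249, 133500).  Check: 2281249²=5204097000001, 292·133500²=5204097000000, difference 1.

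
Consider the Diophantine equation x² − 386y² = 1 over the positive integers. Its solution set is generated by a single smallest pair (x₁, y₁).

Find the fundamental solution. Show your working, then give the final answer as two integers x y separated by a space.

111555 5678

[19; 1,1,1,4,1,18,1,4,1,1,1,38] for √386; ℓ=12 ⇒ convergent index 11
step 0: (19, 1)  from 19·(1,0) + (0,1)
step 1: (20, 1)  from 1·(19,1) + (1,0)
step 2: (39, 2)  from 1·(20,1) + (19,1)
…
step 4: (275, 14)  from 4·(59,3) + (39,2)
…
step 6: (6287, 320)  from 18·(334,17) + (275,14)
…
step 9: (39392, 2005)  from 1·(32771,1668) + (6621,337)
step 10: (72163, 3673)  from 1·(39392,2005) + (32771,1668)
step 11: (111555, 5678)  from 1·(72163,3673) + (39392,2005)
→ (111555, 5678).  Check: 111555²=12444518025, 386·5678²=12444518024, difference 1.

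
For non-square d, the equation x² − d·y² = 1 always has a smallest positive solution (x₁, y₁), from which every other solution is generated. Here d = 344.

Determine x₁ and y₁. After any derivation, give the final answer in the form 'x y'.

10405 561

[18; 1,1,4,1,3,1,4,1,1,36] for √344; ℓ=10 ⇒ convergent index 9
a_0=18:  p_0=18·1+0=18,  q_0=18·0+1=1
…
a_2=1:  p_2=1·19+18=37,  q_2=1·1+1=2
…
a_5=3:  p_5=3·204+167=779,  q_5=3·11+9=42
…
a_8=1:  p_8=1·4711+983=5694,  q_8=1·254+53=307
a_9=1:  p_9=1·5694+4711=10405,  q_9=1·307+254=561
fundamental: x₁=10405, y₁=561  (since 108264025 − 344·314721 = 1)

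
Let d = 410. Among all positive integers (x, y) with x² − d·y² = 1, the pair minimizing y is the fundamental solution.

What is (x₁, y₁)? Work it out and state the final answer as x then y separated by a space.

√410 = [20; 4,40, …], period ℓ=2 (even) → k=1
step 0: (20, 1)  from 20·(1,0) + (0,1)
step 1: (81, 4)  from 4·(20,1) + (1,0)
(x₁, y₁) = (81, 4);  81² − 410·4² = 1 ✓

81 4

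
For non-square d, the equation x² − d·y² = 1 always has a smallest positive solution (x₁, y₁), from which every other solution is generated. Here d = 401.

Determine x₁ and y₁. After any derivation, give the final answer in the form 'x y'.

√401 = [20; 40, …], period ℓ=1 (odd) → k=1
a_0=20:  p_0=20·1+0=20,  q_0=20·0+1=1
a_1=40:  p_1=40·20+1=801,  q_1=40·1+0=40
→ (801, 40).  Check: 801²=641601, 401·40²=641600, difference 1.

801 40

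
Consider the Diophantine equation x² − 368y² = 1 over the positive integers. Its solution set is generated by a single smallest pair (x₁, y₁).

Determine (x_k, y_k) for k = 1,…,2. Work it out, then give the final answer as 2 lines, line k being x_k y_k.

1151 60
2649601 138120

√368 = [19; 5,2,5,38, …], period ℓ=4 (even) → k=3
step 0: (19, 1)  from 19·(1,0) + (0,1)
step 1: (96, 5)  from 5·(19,1) + (1,0)
step 2: (211, 11)  from 2·(96,5) + (19,1)
step 3: (1151, 60)  from 5·(211,11) + (96,5)
→ (1151, 60).  Check: 1151²=1324801, 368·60²=1324800, difference 1.
(1151+60√368)^2 = 2649601 + 138120√368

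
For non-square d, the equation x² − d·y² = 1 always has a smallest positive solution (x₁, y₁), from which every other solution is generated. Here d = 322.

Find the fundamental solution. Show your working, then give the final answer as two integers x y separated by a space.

323 18

√322 = [17; 1,16,1,34, …], period ℓ=4 (even) → k=3
step 0: (17, 1)  from 17·(1,0) + (0,1)
…
step 2: (305, 17)  from 16·(18,1) + (17,1)
step 3: (323, 18)  from 1·(305,17) + (18,1)
→ (323, 18).  Check: 323²=104329, 322·18²=104328, difference 1.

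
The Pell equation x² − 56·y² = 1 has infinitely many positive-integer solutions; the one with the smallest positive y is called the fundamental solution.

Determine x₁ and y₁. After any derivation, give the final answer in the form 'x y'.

√56 = [7; 2,14, …], period ℓ=2 (even) → k=1
i=0: a=7 ⇒ p=7, q=1
i=1: a=2 ⇒ p=15, q=2
(x₁, y₁) = (15, 2);  15² − 56·2² = 1 ✓

15 2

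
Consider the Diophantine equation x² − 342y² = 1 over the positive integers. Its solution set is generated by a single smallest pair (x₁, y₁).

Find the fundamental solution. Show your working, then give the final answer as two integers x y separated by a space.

√342 = [18; 2,36, …], period ℓ=2 (even) → k=1
i=0: a=18 ⇒ p=18, q=1
i=1: a=2 ⇒ p=37, q=2
→ (37, 2).  Check: 37²=1369, 342·2²=1368, difference 1.

37 2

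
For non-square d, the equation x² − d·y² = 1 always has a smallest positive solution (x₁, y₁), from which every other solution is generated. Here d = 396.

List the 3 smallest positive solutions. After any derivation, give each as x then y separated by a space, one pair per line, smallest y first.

√396 = [19; 1,8,1,38, …], period ℓ=4 (even) → k=3
a_0=19:  p_0=19·1+0=19,  q_0=19·0+1=1
…
a_2=8:  p_2=8·20+19=179,  q_2=8·1+1=9
a_3=1:  p_3=1·179+20=199,  q_3=1·9+1=10
→ (199, 10).  Check: 199²=39601, 396·10²=39600, difference 1.
n=2: (199,10)∘(199,10) = (199·199+396·10·10, 199·10+10·199) = (79201,3980)
n=3: (79201,3980)∘(199,10) = (199·79201+396·10·3980, 199·3980+10·79201) = (31521799,1584030)

199 10
79201 3980
31521799 1584030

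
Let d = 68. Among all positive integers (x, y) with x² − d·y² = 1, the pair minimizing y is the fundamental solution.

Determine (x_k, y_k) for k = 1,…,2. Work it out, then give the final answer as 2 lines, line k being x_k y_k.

[8; 4,16] for √68; ℓ=2 ⇒ convergent index 1
i=0: a=8 ⇒ p=8, q=1
i=1: a=4 ⇒ p=33, q=4
(x₁, y₁) = (33, 4);  33² − 68·4² = 1 ✓
(x_2, y_2) = (33·33 + 68·4·4, 33·4 + 4·33) = (2177, 264)

33 4
2177 264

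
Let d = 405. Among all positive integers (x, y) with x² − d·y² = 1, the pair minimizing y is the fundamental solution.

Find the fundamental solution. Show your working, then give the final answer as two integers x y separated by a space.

161 8

√405 → a₀=20, period (8,40); ℓ=2 even so k=1
i=0: a=20 ⇒ p=20, q=1
i=1: a=8 ⇒ p=161, q=8
→ (161, 8).  Check: 161²=25921, 405·8²=25920, difference 1.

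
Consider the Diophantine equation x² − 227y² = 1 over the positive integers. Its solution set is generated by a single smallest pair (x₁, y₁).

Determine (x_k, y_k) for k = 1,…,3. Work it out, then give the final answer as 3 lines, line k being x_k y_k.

226 15
102151 6780
46172026 3064545

√227 = [15; 15,30, …], period ℓ=2 (even) → k=1
i=0: a=15 ⇒ p=15, q=1
i=1: a=15 ⇒ p=226, q=15
→ (226, 15).  Check: 226²=51076, 227·15²=51075, difference 1.
(x_2, y_2) = (226·226 + 227·15·15, 226·15 + 15·226) = (102151, 6780)
(x_3, y_3) = (226·102151 + 227·15·6780, 226·6780 + 15·102151) = (46172026, 3064545)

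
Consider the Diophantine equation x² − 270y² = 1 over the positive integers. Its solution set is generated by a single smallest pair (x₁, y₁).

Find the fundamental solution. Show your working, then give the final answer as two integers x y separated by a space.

√270 → a₀=16, period (2,3,6,3,2,32); ℓ=6 even so k=5
a_0=16:  p_0=16·1+0=16,  q_0=16·0+1=1
a_1=2:  p_1=2·16+1=33,  q_1=2·1+0=2
a_2=3:  p_2=3·33+16=115,  q_2=3·2+1=7
a_3=6:  p_3=6·115+33=723,  q_3=6·7+2=44
a_4=3:  p_4=3·723+115=2284,  q_4=3·44+7=139
a_5=2:  p_5=2·2284+723=5291,  q_5=2·139+44=322
(x₁, y₁) = (5291, 322);  5291² − 270·322² = 1 ✓

5291 322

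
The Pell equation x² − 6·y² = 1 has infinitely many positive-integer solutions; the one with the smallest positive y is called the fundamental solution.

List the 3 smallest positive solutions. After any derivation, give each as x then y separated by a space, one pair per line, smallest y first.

√6 → a₀=2, period (2,4); ℓ=2 even so k=1
a_0=2:  p_0=2·1+0=2,  q_0=2·0+1=1
a_1=2:  p_1=2·2+1=5,  q_1=2·1+0=2
→ (5, 2).  Check: 5²=25, 6·2²=24, difference 1.
k=2:  x_2 = 5·5+6·2·2 = 49,  y_2 = 5·2+2·5 = 20
k=3:  x_3 = 5·49+6·2·20 = 485,  y_3 = 5·20+2·49 = 198

5 2
49 20
485 198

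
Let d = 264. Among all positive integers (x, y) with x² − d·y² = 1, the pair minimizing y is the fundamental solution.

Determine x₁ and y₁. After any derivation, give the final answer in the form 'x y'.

65 4

√264 = [16; 4,32, …], period ℓ=2 (even) → k=1
a_0=16:  p_0=16·1+0=16,  q_0=16·0+1=1
a_1=4:  p_1=4·16+1=65,  q_1=4·1+0=4
(x₁, y₁) = (65, 4);  65² − 264·4² = 1 ✓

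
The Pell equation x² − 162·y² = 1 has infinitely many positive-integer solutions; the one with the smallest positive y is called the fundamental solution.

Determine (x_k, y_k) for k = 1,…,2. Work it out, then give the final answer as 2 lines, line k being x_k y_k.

19601 1540
768398401 60371080

√162 = [12; 1,2,1,2,12,2,1,2,1,24, …], period ℓ=10 (even) → k=9
i=0: a=12 ⇒ p=12, q=1
…
i=2: a=2 ⇒ p=38, q=3
…
i=8: a=2 ⇒ p=14268, q=1121
i=9: a=1 ⇒ p=19601, q=1540
fundamental: x₁=19601, y₁=1540  (since 384199201 − 162·2371600 = 1)
(19601+1540√162)^2 = 768398401 + 60371080√162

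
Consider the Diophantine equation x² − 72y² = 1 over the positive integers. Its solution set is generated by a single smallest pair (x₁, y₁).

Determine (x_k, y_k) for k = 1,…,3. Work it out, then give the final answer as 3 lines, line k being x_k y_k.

17 2
577 68
19601 2310

[8; 2,16] for √72; ℓ=2 ⇒ convergent index 1
step 0: (8, 1)  from 8·(1,0) + (0,1)
step 1: (17, 2)  from 2·(8,1) + (1,0)
fundamental: x₁=17, y₁=2  (since 289 − 72·4 = 1)
(x_2, y_2) = (17·17 + 72·2·2, 17·2 + 2·17) = (577, 68)
(x_3, y_3) = (17·577 + 72·2·68, 17·68 + 2·577) = (19601, 2310)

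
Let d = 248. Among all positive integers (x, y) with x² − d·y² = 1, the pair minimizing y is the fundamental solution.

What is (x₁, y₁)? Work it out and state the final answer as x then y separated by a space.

[15; 1,2,1,30] for √248; ℓ=4 ⇒ convergent index 3
step 0: (15, 1)  from 15·(1,0) + (0,1)
step 1: (16, 1)  from 1·(15,1) + (1,0)
step 2: (47, 3)  from 2·(16,1) + (15,1)
step 3: (63, 4)  from 1·(47,3) + (16,1)
fundamental: x₁=63, y₁=4  (since 3969 − 248·16 = 1)

63 4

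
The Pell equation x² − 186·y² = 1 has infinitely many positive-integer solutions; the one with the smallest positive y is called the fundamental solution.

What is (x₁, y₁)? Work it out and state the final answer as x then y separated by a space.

d=186: √d = [13; 1,1,1,3,4,3,1,1,1,26] (ℓ=10, even), read p_9/q_9
k=0  a_k=13  p_k/q_k = 13/1
k=1  a_k=1  p_k/q_k = 14/1
k=2  a_k=1  p_k/q_k = 27/2
k=3  a_k=1  p_k/q_k = 41/3
k=4  a_k=3  p_k/q_k = 150/11
k=5  a_k=4  p_k/q_k = 641/47
k=6  a_k=3  p_k/q_k = 2073/152
k=7  a_k=1  p_k/q_k = 2714/199
k=8  a_k=1  p_k/q_k = 4787/351
k=9  a_k=1  p_k/q_k = 7501/550
(x₁, y₁) = (7501, 550);  7501² − 186·550² = 1 ✓

7501 550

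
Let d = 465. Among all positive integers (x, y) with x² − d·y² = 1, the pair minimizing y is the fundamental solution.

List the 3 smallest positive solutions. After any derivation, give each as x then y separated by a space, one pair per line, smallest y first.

15871 736
503777281 23362112
15990898437631 741560158368

√465 = [21; 1,1,3,2,2,2,3,1,1,42, …], period ℓ=10 (even) → k=9
step 0: (21, 1)  from 21·(1,0) + (0,1)
…
step 2: (43, 2)  from 1·(22,1) + (21,1)
…
step 8: (8949, 415)  from 1·(6922,321) + (2027,94)
step 9: (15871, 736)  from 1·(8949,415) + (6922,321)
(x₁, y₁) = (15871, 736);  15871² − 465·736² = 1 ✓
n=2: (15871,736)∘(15871,736) = (15871·15871+465·736·736, 15871·736+736·15871) = (503777281,23362112)
n=3: (503777281,23362112)∘(15871,736) = (15871·503777281+465·736·23362112, 15871·23362112+736·503777281) = (15990898437631,741560158368)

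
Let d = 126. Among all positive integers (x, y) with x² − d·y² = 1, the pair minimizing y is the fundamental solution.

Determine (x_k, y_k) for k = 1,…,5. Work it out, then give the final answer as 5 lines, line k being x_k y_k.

449 40
403201 35920
362074049 32256120
325142092801 28965959840
291977237261249 26011399680200

√126 → a₀=11, period (4,2,4,22); ℓ=4 even so k=3
k=0  a_k=11  p_k/q_k = 11/1
…
k=2  a_k=2  p_k/q_k = 101/9
k=3  a_k=4  p_k/q_k = 449/40
(x₁, y₁) = (449, 40);  449² − 126·40² = 1 ✓
n=2: (449,40)∘(449,40) = (449·449+126·40·40, 449·40+40·449) = (403201,35920)
n=3: (403201,35920)∘(449,40) = (449·403201+126·40·35920, 449·35920+40·403201) = (362074049,32256120)
n=4: (362074049,32256120)∘(449,40) = (449·362074049+126·40·32256120, 449·32256120+40·362074049) = (325142092801,28965959840)
n=5: (325142092801,28965959840)∘(449,40) = (449·325142092801+126·40·28965959840, 449·28965959840+40·325142092801) = (291977237261249,26011399680200)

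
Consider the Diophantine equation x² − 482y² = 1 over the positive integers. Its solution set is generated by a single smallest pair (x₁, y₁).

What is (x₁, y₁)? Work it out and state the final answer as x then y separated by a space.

483 22

[21; 1,20,1,42] for √482; ℓ=4 ⇒ convergent index 3
k=0  a_k=21  p_k/q_k = 21/1
…
k=2  a_k=20  p_k/q_k = 461/21
k=3  a_k=1  p_k/q_k = 483/22
fundamental: x₁=483, y₁=22  (since 233289 − 482·484 = 1)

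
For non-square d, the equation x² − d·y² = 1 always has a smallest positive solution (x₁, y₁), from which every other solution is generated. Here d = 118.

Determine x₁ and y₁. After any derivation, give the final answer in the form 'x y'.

[10; 1,6,3,2,10,2,3,6,1,20] for √118; ℓ=10 ⇒ convergent index 9
i=0: a=10 ⇒ p=10, q=1
i=1: a=1 ⇒ p=11, q=1
…
i=4: a=2 ⇒ p=554, q=51
i=5: a=10 ⇒ p=5779, q=532
i=6: a=2 ⇒ p=12112, q=1115
…
i=8: a=6 ⇒ p=264802, q=24377
i=9: a=1 ⇒ p=306917, q=28254
→ (306917, 28254).  Check: 306917²=94198044889, 118·28254²=94198044888, difference 1.

306917 28254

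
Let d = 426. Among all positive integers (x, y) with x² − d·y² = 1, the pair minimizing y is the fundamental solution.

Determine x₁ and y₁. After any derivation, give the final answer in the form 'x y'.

88751 4300

√426 → a₀=20, period (1,1,1,3,2,6,2,3,1,1,1,40); ℓ=12 even so k=11
a_0=20:  p_0=20·1+0=20,  q_0=20·0+1=1
a_1=1:  p_1=1·20+1=21,  q_1=1·1+0=1
…
a_7=2:  p_7=2·3323+516=7162,  q_7=2·161+25=347
…
a_9=1:  p_9=1·24809+7162=31971,  q_9=1·1202+347=1549
a_10=1:  p_10=1·31971+24809=56780,  q_10=1·1549+1202=2751
a_11=1:  p_11=1·56780+31971=88751,  q_11=1·2751+1549=4300
(x₁, y₁) = (88751, 4300);  88751² − 426·4300² = 1 ✓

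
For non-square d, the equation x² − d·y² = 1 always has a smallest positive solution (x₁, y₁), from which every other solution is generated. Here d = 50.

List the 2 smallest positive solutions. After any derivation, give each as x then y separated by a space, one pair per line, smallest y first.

99 14
19601 2772

√50 = [7; 14, …], period ℓ=1 (odd) → k=1
a_0=7:  p_0=7·1+0=7,  q_0=7·0+1=1
a_1=14:  p_1=14·7+1=99,  q_1=14·1+0=14
→ (99, 14).  Check: 99²=9801, 50·14²=9800, difference 1.
(x_2, y_2) = (99·99 + 50·14·14, 99·14 + 14·99) = (19601, 2772)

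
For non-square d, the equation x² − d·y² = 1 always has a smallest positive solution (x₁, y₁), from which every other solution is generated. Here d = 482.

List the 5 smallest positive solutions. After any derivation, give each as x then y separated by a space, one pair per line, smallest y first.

483 22
466577 21252
450712899 20529410
435388193857 19831388808
420584544552963 19157101059118

[21; 1,20,1,42] for √482; ℓ=4 ⇒ convergent index 3
a_0=21:  p_0=21·1+0=21,  q_0=21·0+1=1
…
a_2=20:  p_2=20·22+21=461,  q_2=20·1+1=21
a_3=1:  p_3=1·461+22=483,  q_3=1·21+1=22
(x₁, y₁) = (483, 22);  483² − 482·22² = 1 ✓
(x_2, y_2) = (483·483 + 482·22·22, 483·22 + 22·483) = (466577, 21252)
(x_3, y_3) = (483·466577 + 482·22·21252, 483·21252 + 22·466577) = (450712899, 20529410)
(x_4, y_4) = (483·450712899 + 482·22·20529410, 483·20529410 + 22·450712899) = (435388193857, 19831388808)
(x_5, y_5) = (483·435388193857 + 482·22·19831388808, 483·19831388808 + 22·435388193857) = (420584544552963, 19157101059118)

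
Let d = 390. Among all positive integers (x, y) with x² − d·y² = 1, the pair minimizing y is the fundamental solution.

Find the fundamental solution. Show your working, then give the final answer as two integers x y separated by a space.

79 4

[19; 1,2,1,38] for √390; ℓ=4 ⇒ convergent index 3
i=0: a=19 ⇒ p=19, q=1
…
i=2: a=2 ⇒ p=59, q=3
i=3: a=1 ⇒ p=79, q=4
(x₁, y₁) = (79, 4);  79² − 390·4² = 1 ✓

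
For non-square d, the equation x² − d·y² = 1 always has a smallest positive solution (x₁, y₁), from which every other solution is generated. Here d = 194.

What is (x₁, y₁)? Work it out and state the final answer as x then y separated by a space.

195 14

√194 = [13; 1,12,1,26, …], period ℓ=4 (even) → k=3
k=0  a_k=13  p_k/q_k = 13/1
…
k=2  a_k=12  p_k/q_k = 181/13
k=3  a_k=1  p_k/q_k = 195/14
→ (195, 14).  Check: 195²=38025, 194·14²=38024, difference 1.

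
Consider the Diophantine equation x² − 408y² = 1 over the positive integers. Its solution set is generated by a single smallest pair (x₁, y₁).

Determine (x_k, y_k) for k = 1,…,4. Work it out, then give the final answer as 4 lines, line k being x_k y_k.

d=408: √d = [20; 5,40] (ℓ=2, even), read p_1/q_1
step 0: (20, 1)  from 20·(1,0) + (0,1)
step 1: (101, 5)  from 5·(20,1) + (1,0)
→ (101, 5).  Check: 101²=10201, 408·5²=10200, difference 1.
(101+5√408)^2 = 20401 + 1010√408
(101+5√408)^3 = 4120901 + 204015√408
(101+5√408)^4 = 832401601 + 41210020√408

101 5
20401 1010
4120901 204015
832401601 41210020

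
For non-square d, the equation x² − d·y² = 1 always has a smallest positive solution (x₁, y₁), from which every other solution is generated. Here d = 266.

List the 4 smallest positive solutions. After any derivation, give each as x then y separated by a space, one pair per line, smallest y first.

√266 = [16; 3,4,3,32, …], period ℓ=4 (even) → k=3
step 0: (16, 1)  from 16·(1,0) + (0,1)
…
step 2: (212, 13)  from 4·(49,3) + (16,1)
step 3: (685, 42)  from 3·(212,13) + (49,3)
→ (685, 42).  Check: 685²=469225, 266·42²=469224, difference 1.
(x_2, y_2) = (685·685 + 266·42·42, 685·42 + 42·685) = (938449, 57540)
(x_3, y_3) = (685·938449 + 266·42·57540, 685·57540 + 42·938449) = (1285674445, 78829758)
(x_4, y_4) = (685·1285674445 + 266·42·78829758, 685·78829758 + 42·1285674445) = (1761373051201, 107996710920)

685 42
938449 57540
1285674445 78829758
1761373051201 107996710920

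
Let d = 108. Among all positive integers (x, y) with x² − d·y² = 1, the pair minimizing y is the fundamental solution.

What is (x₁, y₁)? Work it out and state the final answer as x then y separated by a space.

1351 130

d=108: √d = [10; 2,1,1,4,1,1,2,20] (ℓ=8, even), read p_7/q_7
k=0  a_k=10  p_k/q_k = 10/1
k=1  a_k=2  p_k/q_k = 21/2
…
k=6  a_k=1  p_k/q_k = 530/51
k=7  a_k=2  p_k/q_k = 1351/130
(x₁, y₁) = (1351, 130);  1351² − 108·130² = 1 ✓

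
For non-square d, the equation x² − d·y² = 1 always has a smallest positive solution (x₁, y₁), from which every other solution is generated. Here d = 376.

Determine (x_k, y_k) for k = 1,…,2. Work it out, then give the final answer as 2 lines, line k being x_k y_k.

d=376: √d = [19; 2,1,1,3,1,…,1,2,38] (ℓ=16, even), read p_15/q_15
a_0=19:  p_0=19·1+0=19,  q_0=19·0+1=1
…
a_3=1:  p_3=1·58+39=97,  q_3=1·3+2=5
a_4=3:  p_4=3·97+58=349,  q_4=3·5+3=18
…
a_6=2:  p_6=2·446+349=1241,  q_6=2·23+18=64
a_7=2:  p_7=2·1241+446=2928,  q_7=2·64+23=151
a_8=4:  p_8=4·2928+1241=12953,  q_8=4·151+64=668
…
a_10=2:  p_10=2·28834+12953=70621,  q_10=2·1487+668=3642
a_11=1:  p_11=1·70621+28834=99455,  q_11=1·3642+1487=5129
a_12=3:  p_12=3·99455+70621=368986,  q_12=3·5129+3642=19029
a_13=1:  p_13=1·368986+99455=468441,  q_13=1·19029+5129=24158
a_14=1:  p_14=1·468441+368986=837427,  q_14=1·24158+19029=43187
a_15=2:  p_15=2·837427+468441=2143295,  q_15=2·43187+24158=110532
(x₁, y₁) = (2143295, 110532);  2143295² − 376·110532² = 1 ✓
k=2:  x_2 = 2143295·2143295+376·110532·110532 = 9187426914049,  y_2 = 2143295·110532+110532·2143295 = 473805365880

2143295 110532
9187426914049 473805365880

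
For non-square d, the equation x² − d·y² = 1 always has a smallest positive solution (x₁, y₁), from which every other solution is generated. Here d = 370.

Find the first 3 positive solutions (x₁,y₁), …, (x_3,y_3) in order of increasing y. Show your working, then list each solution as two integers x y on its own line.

213859 11118
91471343761 4755368724
39123940210553539 2033956799880714

√370 → a₀=19, period (4,4,38); ℓ=3 odd so k=5
k=0  a_k=19  p_k/q_k = 19/1
…
k=3  a_k=38  p_k/q_k = 12503/650
k=4  a_k=4  p_k/q_k = 50339/2617
k=5  a_k=4  p_k/q_k = 213859/11118
fundamental: x₁=213859, y₁=11118  (since 45735671881 − 370·123609924 = 1)
(x_2, y_2) = (213859·213859 + 370·11118·11118, 213859·11118 + 11118·213859) = (91471343761, 4755368724)
(x_3, y_3) = (213859·91471343761 + 370·11118·4755368724, 213859·4755368724 + 11118·91471343761) = (39123940210553539, 2033956799880714)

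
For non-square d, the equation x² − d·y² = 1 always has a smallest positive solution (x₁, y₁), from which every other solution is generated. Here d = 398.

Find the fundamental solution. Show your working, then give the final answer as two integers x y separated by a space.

√398 = [19; 1,18,1,38, …], period ℓ=4 (even) → k=3
i=0: a=19 ⇒ p=19, q=1
i=1: a=1 ⇒ p=20, q=1
i=2: a=18 ⇒ p=379, q=19
i=3: a=1 ⇒ p=399, q=20
→ (399, 20).  Check: 399²=159201, 398·20²=159200, difference 1.

399 20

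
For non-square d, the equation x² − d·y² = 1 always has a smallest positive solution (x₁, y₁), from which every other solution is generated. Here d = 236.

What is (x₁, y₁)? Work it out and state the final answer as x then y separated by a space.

√236 → a₀=15, period (2,1,3,5,1,6,1,5,3,1,2,30); ℓ=12 even so k=11
a_0=15:  p_0=15·1+0=15,  q_0=15·0+1=1
a_1=2:  p_1=2·15+1=31,  q_1=2·1+0=2
…
a_6=6:  p_6=6·1060+891=7251,  q_6=6·69+58=472
…
a_9=3:  p_9=3·48806+8311=154729,  q_9=3·3177+541=10072
a_10=1:  p_10=1·154729+48806=203535,  q_10=1·10072+3177=13249
a_11=2:  p_11=2·203535+154729=561799,  q_11=2·13249+10072=36570
→ (561799, 36570).  Check: 561799²=315618116401, 236·36570²=315618116400, difference 1.

561799 36570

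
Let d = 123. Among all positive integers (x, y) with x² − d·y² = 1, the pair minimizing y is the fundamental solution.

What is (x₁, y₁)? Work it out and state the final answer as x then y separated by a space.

√123 → a₀=11, period (11,22); ℓ=2 even so k=1
k=0  a_k=11  p_k/q_k = 11/1
k=1  a_k=11  p_k/q_k = 122/11
→ (122, 11).  Check: 122²=14884, 123·11²=14883, difference 1.

122 11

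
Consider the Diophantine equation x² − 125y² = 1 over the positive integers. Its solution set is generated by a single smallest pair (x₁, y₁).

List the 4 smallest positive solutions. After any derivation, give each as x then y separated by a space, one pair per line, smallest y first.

930249 83204
1730726404001 154800875592
3220013013190122249 288006719437081612
5990827771012465337616001 535835925499096664087184

√125 → a₀=11, period (5,1,1,5,22); ℓ=5 odd so k=9
k=0  a_k=11  p_k/q_k = 11/1
k=1  a_k=5  p_k/q_k = 56/5
k=2  a_k=1  p_k/q_k = 67/6
…
k=4  a_k=5  p_k/q_k = 682/61
…
k=8  a_k=1  p_k/q_k = 167761/15005
k=9  a_k=5  p_k/q_k = 930249/83204
→ (930249, 83204).  Check: 930249²=865363202001, 125·83204²=865363202000, difference 1.
(x_2, y_2) = (930249·930249 + 125·83204·83204, 930249·83204 + 83204·930249) = (1730726404001, 154800875592)
(x_3, y_3) = (930249·1730726404001 + 125·83204·154800875592, 930249·154800875592 + 83204·1730726404001) = (3220013013190122249, 288006719437081612)
(x_4, y_4) = (930249·3220013013190122249 + 125·83204·288006719437081612, 930249·288006719437081612 + 83204·3220013013190122249) = (5990827771012465337616001, 535835925499096664087184)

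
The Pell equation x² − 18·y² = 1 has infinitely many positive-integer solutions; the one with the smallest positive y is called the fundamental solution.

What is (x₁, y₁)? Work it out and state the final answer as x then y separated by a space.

17 4

√18 = [4; 4,8, …], period ℓ=2 (even) → k=1
a_0=4:  p_0=4·1+0=4,  q_0=4·0+1=1
a_1=4:  p_1=4·4+1=17,  q_1=4·1+0=4
fundamental: x₁=17, y₁=4  (since 289 − 18·16 = 1)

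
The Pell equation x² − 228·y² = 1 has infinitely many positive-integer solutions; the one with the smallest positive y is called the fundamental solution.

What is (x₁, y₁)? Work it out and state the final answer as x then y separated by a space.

√228 = [15; 10,30, …], period ℓ=2 (even) → k=1
a_0=15:  p_0=15·1+0=15,  q_0=15·0+1=1
a_1=10:  p_1=10·15+1=151,  q_1=10·1+0=10
(x₁, y₁) = (151, 10);  151² − 228·10² = 1 ✓

151 10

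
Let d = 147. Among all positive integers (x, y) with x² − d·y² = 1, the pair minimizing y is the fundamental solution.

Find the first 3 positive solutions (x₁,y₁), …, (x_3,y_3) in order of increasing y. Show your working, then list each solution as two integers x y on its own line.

97 8
18817 1552
3650401 301080

√147 = [12; 8,24, …], period ℓ=2 (even) → k=1
step 0: (12, 1)  from 12·(1,0) + (0,1)
step 1: (97, 8)  from 8·(12,1) + (1,0)
fundamental: x₁=97, y₁=8  (since 9409 − 147·64 = 1)
n=2: (97,8)∘(97,8) = (97·97+147·8·8, 97·8+8·97) = (18817,1552)
n=3: (18817,1552)∘(97,8) = (97·18817+147·8·1552, 97·1552+8·18817) = (3650401,301080)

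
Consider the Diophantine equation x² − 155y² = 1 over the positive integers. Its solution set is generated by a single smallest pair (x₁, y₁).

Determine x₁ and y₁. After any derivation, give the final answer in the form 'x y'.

[12; 2,4,2,24] for √155; ℓ=4 ⇒ convergent index 3
k=0  a_k=12  p_k/q_k = 12/1
k=1  a_k=2  p_k/q_k = 25/2
k=2  a_k=4  p_k/q_k = 112/9
k=3  a_k=2  p_k/q_k = 249/20
(x₁, y₁) = (249, 20);  249² − 155·20² = 1 ✓

249 20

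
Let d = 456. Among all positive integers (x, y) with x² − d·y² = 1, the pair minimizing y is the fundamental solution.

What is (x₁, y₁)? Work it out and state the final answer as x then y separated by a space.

1025 48

[21; 2,1,4,1,2,42] for √456; ℓ=6 ⇒ convergent index 5
i=0: a=21 ⇒ p=21, q=1
i=1: a=2 ⇒ p=43, q=2
…
i=4: a=1 ⇒ p=363, q=17
i=5: a=2 ⇒ p=1025, q=48
(x₁, y₁) = (1025, 48);  1025² − 456·48² = 1 ✓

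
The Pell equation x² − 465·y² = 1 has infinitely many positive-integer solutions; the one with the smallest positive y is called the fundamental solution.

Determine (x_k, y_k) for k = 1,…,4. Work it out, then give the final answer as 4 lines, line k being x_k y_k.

[21; 1,1,3,2,2,2,3,1,1,42] for √465; ℓ=10 ⇒ convergent index 9
k=0  a_k=21  p_k/q_k = 21/1
…
k=4  a_k=2  p_k/q_k = 345/16
k=5  a_k=2  p_k/q_k = 841/39
…
k=7  a_k=3  p_k/q_k = 6922/321
k=8  a_k=1  p_k/q_k = 8949/415
k=9  a_k=1  p_k/q_k = 15871/736
→ (15871, 736).  Check: 15871²=251888641, 465·736²=251888640, difference 1.
k=2:  x_2 = 15871·15871+465·736·736 = 503777281,  y_2 = 15871·736+736·15871 = 23362112
k=3:  x_3 = 15871·503777281+465·736·23362112 = 15990898437631,  y_3 = 15871·23362112+736·503777281 = 741560158368
k=4:  x_4 = 15871·15990898437631+465·736·741560158368 = 507583097703505921,  y_4 = 15871·741560158368+736·15990898437631 = 23538602523554944

15871 736
503777281 23362112
15990898437631 741560158368
507583097703505921 23538602523554944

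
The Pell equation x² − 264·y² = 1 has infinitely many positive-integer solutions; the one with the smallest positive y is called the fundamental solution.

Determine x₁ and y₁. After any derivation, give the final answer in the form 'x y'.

√264 → a₀=16, period (4,32); ℓ=2 even so k=1
step 0: (16, 1)  from 16·(1,0) + (0,1)
step 1: (65, 4)  from 4·(16,1) + (1,0)
(x₁, y₁) = (65, 4);  65² − 264·4² = 1 ✓

65 4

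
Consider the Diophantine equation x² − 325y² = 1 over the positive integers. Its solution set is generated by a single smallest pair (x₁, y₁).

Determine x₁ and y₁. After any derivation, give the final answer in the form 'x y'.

√325 = [18; 36, …], period ℓ=1 (odd) → k=1
i=0: a=18 ⇒ p=18, q=1
i=1: a=36 ⇒ p=649, q=36
→ (649, 36).  Check: 649²=421201, 325·36²=421200, difference 1.

649 36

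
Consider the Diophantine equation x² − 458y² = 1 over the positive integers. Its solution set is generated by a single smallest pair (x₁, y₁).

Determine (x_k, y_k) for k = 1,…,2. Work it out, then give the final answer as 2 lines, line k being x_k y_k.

√458 → a₀=21, period (2,2,42); ℓ=3 odd so k=5
k=0  a_k=21  p_k/q_k = 21/1
k=1  a_k=2  p_k/q_k = 43/2
k=2  a_k=2  p_k/q_k = 107/5
…
k=4  a_k=2  p_k/q_k = 9181/429
k=5  a_k=2  p_k/q_k = 22899/1070
fundamental: x₁=22899, y₁=1070  (since 524364201 − 458·1144900 = 1)
(22899+1070√458)^2 = 1048728401 + 49003860√458

22899 1070
1048728401 49003860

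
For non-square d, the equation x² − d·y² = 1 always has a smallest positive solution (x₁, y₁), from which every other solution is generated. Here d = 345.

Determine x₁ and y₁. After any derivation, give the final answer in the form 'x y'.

[18; 1,1,2,1,6,1,2,1,1,36] for √345; ℓ=10 ⇒ convergent index 9
k=0  a_k=18  p_k/q_k = 18/1
k=1  a_k=1  p_k/q_k = 19/1
…
k=7  a_k=2  p_k/q_k = 2879/155
k=8  a_k=1  p_k/q_k = 3882/209
k=9  a_k=1  p_k/q_k = 6761/364
fundamental: x₁=6761, y₁=364  (since 45711121 − 345·132496 = 1)

6761 364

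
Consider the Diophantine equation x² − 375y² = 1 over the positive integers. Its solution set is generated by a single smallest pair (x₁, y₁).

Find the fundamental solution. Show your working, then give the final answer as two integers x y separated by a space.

15124 781

d=375: √d = [19; 2,1,2,1,5,1,2,1,2,38] (ℓ=10, even), read p_9/q_9
k=0  a_k=19  p_k/q_k = 19/1
…
k=2  a_k=1  p_k/q_k = 58/3
k=3  a_k=2  p_k/q_k = 155/8
k=4  a_k=1  p_k/q_k = 213/11
…
k=6  a_k=1  p_k/q_k = 1433/74
…
k=8  a_k=1  p_k/q_k = 5519/285
k=9  a_k=2  p_k/q_k = 15124/781
→ (15124, 781).  Check: 15124²=228735376, 375·781²=228735375, difference 1.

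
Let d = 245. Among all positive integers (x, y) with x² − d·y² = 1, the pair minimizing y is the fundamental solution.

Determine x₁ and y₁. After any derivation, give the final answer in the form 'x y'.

51841 3312

[15; 1,1,1,7,6,7,1,1,1,30] for √245; ℓ=10 ⇒ convergent index 9
k=0  a_k=15  p_k/q_k = 15/1
k=1  a_k=1  p_k/q_k = 16/1
k=2  a_k=1  p_k/q_k = 31/2
…
k=4  a_k=7  p_k/q_k = 360/23
k=5  a_k=6  p_k/q_k = 2207/141
k=6  a_k=7  p_k/q_k = 15809/1010
k=7  a_k=1  p_k/q_k = 18016/1151
k=8  a_k=1  p_k/q_k = 33825/2161
k=9  a_k=1  p_k/q_k = 51841/3312
→ (51841, 3312).  Check: 51841²=2687489281, 245·3312²=2687489280, difference 1.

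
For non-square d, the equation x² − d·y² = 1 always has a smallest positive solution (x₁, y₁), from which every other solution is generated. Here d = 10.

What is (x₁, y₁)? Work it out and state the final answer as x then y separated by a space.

d=10: √d = [3; 6] (ℓ=1, odd), read p_1/q_1
a_0=3:  p_0=3·1+0=3,  q_0=3·0+1=1
a_1=6:  p_1=6·3+1=19,  q_1=6·1+0=6
fundamental: x₁=19, y₁=6  (since 361 − 10·36 = 1)

19 6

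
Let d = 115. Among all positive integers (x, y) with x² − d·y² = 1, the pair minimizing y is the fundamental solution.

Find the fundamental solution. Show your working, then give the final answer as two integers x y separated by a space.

1126 105

√115 → a₀=10, period (1,2,1,1,1,1,1,2,1,20); ℓ=10 even so k=9
step 0: (10, 1)  from 10·(1,0) + (0,1)
…
step 6: (193, 18)  from 1·(118,11) + (75,7)
step 7: (311, 29)  from 1·(193,18) + (118,11)
step 8: (815, 76)  from 2·(311,29) + (193,18)
step 9: (1126, 105)  from 1·(815,76) + (311,29)
→ (1126, 105).  Check: 1126²=1267876, 115·105²=1267875, difference 1.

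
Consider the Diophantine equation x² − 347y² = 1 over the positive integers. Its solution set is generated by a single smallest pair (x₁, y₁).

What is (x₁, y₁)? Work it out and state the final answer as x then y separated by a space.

641602 34443

√347 → a₀=18, period (1,1,1,2,4,…,1,1,36); ℓ=14 even so k=13
step 0: (18, 1)  from 18·(1,0) + (0,1)
…
step 3: (56, 3)  from 1·(37,2) + (19,1)
step 4: (149, 8)  from 2·(56,3) + (37,2)
…
step 7: (14269, 766)  from 17·(801,43) + (652,35)
…
step 9: (74549, 4002)  from 4·(15070,809) + (14269,766)
…
step 12: (402885, 21628)  from 1·(238717,12815) + (164168,8813)
step 13: (641602, 34443)  from 1·(402885,21628) + (238717,12815)
(x₁, y₁) = (641602, 34443);  641602² − 347·34443² = 1 ✓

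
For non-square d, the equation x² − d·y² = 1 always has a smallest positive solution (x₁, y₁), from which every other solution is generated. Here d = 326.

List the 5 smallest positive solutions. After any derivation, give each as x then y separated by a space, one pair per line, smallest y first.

d=326: √d = [18; 18,36] (ℓ=2, even), read p_1/q_1
k=0  a_k=18  p_k/q_k = 18/1
k=1  a_k=18  p_k/q_k = 325/18
→ (325, 18).  Check: 325²=105625, 326·18²=105624, difference 1.
(325+18√326)^2 = 211249 + 11700√326
(325+18√326)^3 = 137311525 + 7604982√326
(325+18√326)^4 = 89252280001 + 4943226600√326
(325+18√326)^5 = 58013844689125 + 3213089685018√326

325 18
211249 11700
137311525 7604982
89252280001 4943226600
58013844689125 3213089685018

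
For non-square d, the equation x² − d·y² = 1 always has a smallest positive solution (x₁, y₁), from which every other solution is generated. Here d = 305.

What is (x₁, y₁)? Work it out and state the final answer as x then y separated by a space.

[17; 2,6,2,34] for √305; ℓ=4 ⇒ convergent index 3
k=0  a_k=17  p_k/q_k = 17/1
…
k=2  a_k=6  p_k/q_k = 227/13
k=3  a_k=2  p_k/q_k = 489/28
→ (489, 28).  Check: 489²=239121, 305·28²=239120, difference 1.

489 28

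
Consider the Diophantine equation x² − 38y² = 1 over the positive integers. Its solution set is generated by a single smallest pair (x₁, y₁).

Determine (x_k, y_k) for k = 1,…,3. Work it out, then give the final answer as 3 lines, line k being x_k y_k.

d=38: √d = [6; 6,12] (ℓ=2, even), read p_1/q_1
i=0: a=6 ⇒ p=6, q=1
i=1: a=6 ⇒ p=37, q=6
(x₁, y₁) = (37, 6);  37² − 38·6² = 1 ✓
k=2:  x_2 = 37·37+38·6·6 = 2737,  y_2 = 37·6+6·37 = 444
k=3:  x_3 = 37·2737+38·6·444 = 202501,  y_3 = 37·444+6·2737 = 32850

37 6
2737 444
202501 32850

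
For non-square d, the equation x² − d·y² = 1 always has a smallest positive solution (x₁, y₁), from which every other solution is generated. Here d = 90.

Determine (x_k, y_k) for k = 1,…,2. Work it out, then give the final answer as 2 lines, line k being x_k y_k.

19 2
721 76

d=90: √d = [9; 2,18] (ℓ=2, even), read p_1/q_1
a_0=9:  p_0=9·1+0=9,  q_0=9·0+1=1
a_1=2:  p_1=2·9+1=19,  q_1=2·1+0=2
(x₁, y₁) = (19, 2);  19² − 90·2² = 1 ✓
(x_2, y_2) = (19·19 + 90·2·2, 19·2 + 2·19) = (721, 76)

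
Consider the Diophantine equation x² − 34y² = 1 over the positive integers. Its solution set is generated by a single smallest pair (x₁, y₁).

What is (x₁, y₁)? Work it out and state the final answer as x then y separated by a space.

[5; 1,4,1,10] for √34; ℓ=4 ⇒ convergent index 3
step 0: (5, 1)  from 5·(1,0) + (0,1)
step 1: (6, 1)  from 1·(5,1) + (1,0)
step 2: (29, 5)  from 4·(6,1) + (5,1)
step 3: (35, 6)  from 1·(29,5) + (6,1)
(x₁, y₁) = (35, 6);  35² − 34·6² = 1 ✓

35 6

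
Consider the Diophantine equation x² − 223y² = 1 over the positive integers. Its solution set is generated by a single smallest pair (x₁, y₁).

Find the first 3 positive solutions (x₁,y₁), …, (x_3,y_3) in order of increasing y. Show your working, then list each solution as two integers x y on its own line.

d=223: √d = [14; 1,13,1,28] (ℓ=4, even), read p_3/q_3
i=0: a=14 ⇒ p=14, q=1
…
i=2: a=13 ⇒ p=209, q=14
i=3: a=1 ⇒ p=224, q=15
(x₁, y₁) = (224, 15);  224² − 223·15² = 1 ✓
k=2:  x_2 = 224·224+223·15·15 = 100351,  y_2 = 224·15+15·224 = 6720
k=3:  x_3 = 224·100351+223·15·6720 = 44957024,  y_3 = 224·6720+15·100351 = 3010545

224 15
100351 6720
44957024 3010545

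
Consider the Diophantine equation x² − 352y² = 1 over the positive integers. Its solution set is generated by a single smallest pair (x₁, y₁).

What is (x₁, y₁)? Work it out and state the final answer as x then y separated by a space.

d=352: √d = [18; 1,3,5,9,5,3,1,36] (ℓ=8, even), read p_7/q_7
a_0=18:  p_0=18·1+0=18,  q_0=18·0+1=1
…
a_3=5:  p_3=5·75+19=394,  q_3=5·4+1=21
…
a_5=5:  p_5=5·3621+394=18499,  q_5=5·193+21=986
a_6=3:  p_6=3·18499+3621=59118,  q_6=3·986+193=3151
a_7=1:  p_7=1·59118+18499=77617,  q_7=1·3151+986=4137
fundamental: x₁=77617, y₁=4137  (since 6024398689 − 352·17114769 = 1)

77617 4137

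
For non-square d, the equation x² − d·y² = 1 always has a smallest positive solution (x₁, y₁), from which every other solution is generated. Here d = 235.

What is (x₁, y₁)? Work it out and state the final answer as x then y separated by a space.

46 3

[15; 3,30] for √235; ℓ=2 ⇒ convergent index 1
step 0: (15, 1)  from 15·(1,0) + (0,1)
step 1: (46, 3)  from 3·(15,1) + (1,0)
(x₁, y₁) = (46, 3);  46² − 235·3² = 1 ✓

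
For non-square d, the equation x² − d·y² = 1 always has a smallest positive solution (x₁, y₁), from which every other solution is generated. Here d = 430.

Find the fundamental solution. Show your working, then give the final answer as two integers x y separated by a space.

d=430: √d = [20; 1,2,1,3,1,…,2,1,40] (ℓ=14, even), read p_13/q_13
step 0: (20, 1)  from 20·(1,0) + (0,1)
step 1: (21, 1)  from 1·(20,1) + (1,0)
step 2: (62, 3)  from 2·(21,1) + (20,1)
…
step 4: (311, 15)  from 3·(83,4) + (62,3)
…
step 6: (2675, 129)  from 6·(394,19) + (311,15)
step 7: (21794, 1051)  from 8·(2675,129) + (394,19)
step 8: (133439, 6435)  from 6·(21794,1051) + (2675,129)
…
step 10: (599138, 28893)  from 3·(155233,7486) + (133439,6435)
step 11: (754371, 36379)  from 1·(599138,28893) + (155233,7486)
step 12: (2107880, 101651)  from 2·(754371,36379) + (599138,28893)
step 13: (2862251, 138030)  from 1·(2107880,101651) + (754371,36379)
(x₁, y₁) = (2862251, 138030);  2862251² − 430·138030² = 1 ✓

2862251 138030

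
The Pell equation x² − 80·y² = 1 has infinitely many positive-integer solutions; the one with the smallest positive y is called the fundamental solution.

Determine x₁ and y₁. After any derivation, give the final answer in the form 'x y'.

9 1

√80 → a₀=8, period (1,16); ℓ=2 even so k=1
i=0: a=8 ⇒ p=8, q=1
i=1: a=1 ⇒ p=9, q=1
fundamental: x₁=9, y₁=1  (since 81 − 80·1 = 1)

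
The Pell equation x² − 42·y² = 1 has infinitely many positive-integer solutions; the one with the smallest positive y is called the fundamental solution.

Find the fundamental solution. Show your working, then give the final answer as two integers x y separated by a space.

13 2

√42 = [6; 2,12, …], period ℓ=2 (even) → k=1
a_0=6:  p_0=6·1+0=6,  q_0=6·0+1=1
a_1=2:  p_1=2·6+1=13,  q_1=2·1+0=2
→ (13, 2).  Check: 13²=169, 42·2²=168, difference 1.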